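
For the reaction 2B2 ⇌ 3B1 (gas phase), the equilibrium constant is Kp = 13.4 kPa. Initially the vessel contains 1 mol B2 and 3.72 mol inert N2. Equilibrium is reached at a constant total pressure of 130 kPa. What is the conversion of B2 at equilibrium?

X = 0.384

Let X = conversion of B2 (basis 1 mol B2); extent of reaction ξ = 0.5X.
Moles: n_B2 = 1 − X; n_B1 = 1.5X; n_I = 3.72 (inert).
Summing: n_T = 4.72 + 0.5X.
Mole fractions y_i = n_i/n_T; Kp = p_B1^3 / (p_B2^2) with p_i = y_i·P.
Setting this equal to 13.4 kPa and taking the physical root (0 < X < 1) gives X = 0.384.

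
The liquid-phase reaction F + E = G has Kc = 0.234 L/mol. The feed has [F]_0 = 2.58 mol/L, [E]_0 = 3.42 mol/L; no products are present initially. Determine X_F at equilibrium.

X = 0.367

Let X = conversion of F; extent ξ = 2.58·X mol/L.
Concentrations: [F] = 2.58 − 2.58X; [E] = 3.42 − 2.58X; [G] = 2.58X.
Kc = [G] / ([F] [E]).
Solving Kc = 0.234 for X ∈ (0,1): X = 0.367.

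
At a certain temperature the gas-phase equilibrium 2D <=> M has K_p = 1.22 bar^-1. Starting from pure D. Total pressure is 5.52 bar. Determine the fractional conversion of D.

X = 0.811

Basis: 1 mol D initially; let X = conversion of D. Extent ξ = 0.5X.
Species balance: n_D = 1 − X; n_M = 0.5X.
Summing: n_T = 1 − 0.5X.
Mole fractions y_i = n_i/n_T; K_p = p_M / (p_D^2) with p_i = y_i·P.
Setting this equal to 1.22 bar^-1 and taking the physical root (0 < X < 1) gives X = 0.811.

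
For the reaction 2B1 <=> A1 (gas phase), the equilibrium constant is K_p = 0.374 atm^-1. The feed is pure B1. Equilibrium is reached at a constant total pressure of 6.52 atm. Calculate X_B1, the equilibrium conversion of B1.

Take 1 mol B1 as basis and let X be its fractional conversion, so ξ = 0.5X.
Moles: n_B1 = 1 − X; n_A1 = 0.5X.
n_T = Σnᵢ = 1 − 0.5X.
y_i = n_i/n_T, p_i = y_i·P. K_p = p_A1 / (p_B1^2).
This yields a degree-2 equation in X; solving on (0,1), X = 0.695.

X = 0.695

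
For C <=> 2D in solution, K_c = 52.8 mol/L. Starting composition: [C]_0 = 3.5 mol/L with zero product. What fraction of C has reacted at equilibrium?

Let X = conversion of C; extent ξ = 3.5·X mol/L.
Concentrations: [C] = 3.5 − 3.5X; [D] = 7X.
K_c = [D]^2 / ([C]).
Equating to 52.8 mol/L: the physical root is X = 0.821.

X = 0.821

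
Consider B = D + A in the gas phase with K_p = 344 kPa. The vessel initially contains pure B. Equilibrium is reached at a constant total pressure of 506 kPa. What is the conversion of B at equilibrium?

Let X = conversion of B (basis 1 mol B); extent of reaction ξ = X.
At extent ξ: n_B = 1 − X; n_D = X; n_A = X.
Total moles n_T = 1 + X.
y_i = n_i/n_T, p_i = y_i·P. K_p = p_D p_A / (p_B).
This yields a degree-2 equation in X; solving on (0,1), X = 0.636.

X = 0.636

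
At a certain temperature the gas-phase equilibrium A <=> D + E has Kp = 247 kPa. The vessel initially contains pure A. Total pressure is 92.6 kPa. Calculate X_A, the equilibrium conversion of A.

Take 1 mol A as basis and let X be its fractional conversion, so ξ = X.
Mole table: n_A = 1 − X; n_D = X; n_E = X.
Summing: n_T = 1 + X.
y_i = n_i/n_T, p_i = y_i·P. Kp = p_D p_E / (p_A).
Substituting and setting equal to 247 kPa gives a polynomial in X; the root in (0,1) is X = 0.853.

X = 0.853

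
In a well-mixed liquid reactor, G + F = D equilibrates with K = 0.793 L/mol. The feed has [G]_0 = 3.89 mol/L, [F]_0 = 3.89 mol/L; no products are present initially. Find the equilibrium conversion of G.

X = 0.570

Let X = conversion of G; extent ξ = 3.89·X mol/L.
Concentrations: [G] = 3.89 − 3.89X; [F] = 3.89 − 3.89X; [D] = 3.89X.
K = [D] / ([G] [F]).
Equating to 0.793 L/mol: the physical root is X = 0.570.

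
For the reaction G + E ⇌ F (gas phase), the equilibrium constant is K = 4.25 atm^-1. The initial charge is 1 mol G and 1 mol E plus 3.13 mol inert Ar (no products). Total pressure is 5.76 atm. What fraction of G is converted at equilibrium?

Take 1 mol G as basis and let X be its fractional conversion, so ξ = X.
At extent ξ: n_G = 1 − X; n_E = 1 − X; n_F = X; n_I = 3.13 (inert).
Total moles n_T = 5.13 − X.
With p_i = (n_i/n_T)P, K = p_F / (p_G p_E).
Setting this equal to 4.25 atm^-1 and taking the physical root (0 < X < 1) gives X = 0.654.

X = 0.654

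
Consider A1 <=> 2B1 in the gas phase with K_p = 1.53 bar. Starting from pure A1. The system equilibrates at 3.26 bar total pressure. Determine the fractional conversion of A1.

X = 0.324

Let X = conversion of A1 (basis 1 mol A1); extent of reaction ξ = X.
Mole table: n_A1 = 1 − X; n_B1 = 2X.
n_T = Σnᵢ = 1 + X.
With p_i = (n_i/n_T)P, K_p = p_B1^2 / (p_A1).
This yields a degree-2 equation in X; solving on (0,1), X = 0.324.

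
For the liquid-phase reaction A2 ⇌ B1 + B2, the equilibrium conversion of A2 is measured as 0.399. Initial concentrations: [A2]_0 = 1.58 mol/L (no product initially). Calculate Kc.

Kc = 0.419 mol/L

Let X = conversion of A2.
Concentrations: [A2] = 1.58 − 1.58X; [B1] = 1.58X; [B2] = 1.58X.
At X = 0.399: [A2] = 0.95, [B1] = 0.63, [B2] = 0.63.
Kc = [B1] [B2] / ([A2]) = 0.419 mol/L.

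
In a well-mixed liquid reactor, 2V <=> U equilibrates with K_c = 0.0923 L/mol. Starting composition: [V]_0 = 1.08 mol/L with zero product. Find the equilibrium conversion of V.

Let X = conversion of V; extent ξ = 1.08X/2 mol/L.
Concentrations: [V] = 1.08 − 1.08X; [U] = 0.54X.
K_c = [U] / ([V]^2).
This equals 0.0923 at X = 0.146 (the root in 0 < X < 1).

X = 0.146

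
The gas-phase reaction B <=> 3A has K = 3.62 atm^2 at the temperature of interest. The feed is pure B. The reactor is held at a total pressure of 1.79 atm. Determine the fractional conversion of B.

X = 0.436

Take 1 mol B as basis and let X be its fractional conversion, so ξ = X.
Species balance: n_B = 1 − X; n_A = 3X.
Total moles n_T = 1 + 2X.
Mole fractions y_i = n_i/n_T; K = p_A^3 / (p_B) with p_i = y_i·P.
This yields a degree-3 equation in X; solving on (0,1), X = 0.436.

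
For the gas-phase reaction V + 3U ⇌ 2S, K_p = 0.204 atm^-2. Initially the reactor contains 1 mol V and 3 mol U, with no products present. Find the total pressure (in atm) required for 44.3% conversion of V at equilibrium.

P = 3.79 atm

Basis: 1 mol V initially; let X = conversion of V. Extent ξ = X.
At extent ξ: n_V = 1 − X; n_U = 3 − 3X; n_S = 2X.
Summing: n_T = 4 − 2X.
K_p = p_S^2 / (p_V p_U^3) with p_i = (n_i/n_T)·P.
At X = 0.443: the mole-fraction product g(X) = Π y_i^ν_i = 2.929. Since K_p = g(X)·P^{-2}, P = (g/K_p)^(1/2) = (2.929/0.204)^(1/2) = 3.79 atm.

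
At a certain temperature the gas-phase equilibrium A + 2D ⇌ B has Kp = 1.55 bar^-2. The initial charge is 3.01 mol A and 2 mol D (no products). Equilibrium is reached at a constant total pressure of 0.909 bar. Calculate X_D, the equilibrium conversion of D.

X = 0.328

Take 2 mol D as basis and let X be its fractional conversion, so ξ = X.
Moles: n_A = 3.01 − X; n_D = 2 − 2X; n_B = X.
Summing: n_T = 5.01 − 2X.
With p_i = (n_i/n_T)P, Kp = p_B / (p_A p_D^2).
Setting this equal to 1.55 bar^-2 and taking the physical root (0 < X < 1) gives X = 0.328.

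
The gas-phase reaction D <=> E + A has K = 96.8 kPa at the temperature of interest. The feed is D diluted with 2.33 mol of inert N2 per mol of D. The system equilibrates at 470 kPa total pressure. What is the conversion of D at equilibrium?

X = 0.581

Basis: 1 mol D initially; let X = conversion of D. Extent ξ = X.
Moles: n_D = 1 − X; n_E = X; n_A = X; n_I = 2.33 (inert).
Summing: n_T = 3.33 + X.
y_i = n_i/n_T, p_i = y_i·P. K = p_E p_A / (p_D).
This yields a degree-2 equation in X; solving on (0,1), X = 0.581.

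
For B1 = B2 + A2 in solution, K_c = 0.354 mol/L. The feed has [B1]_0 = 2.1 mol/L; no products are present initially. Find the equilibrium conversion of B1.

X = 0.335

Let X = conversion of B1; extent ξ = 2.1·X mol/L.
Concentrations: [B1] = 2.1 − 2.1X; [B2] = 2.1X; [A2] = 2.1X.
K_c = [B2] [A2] / ([B1]).
Solving K_c = 0.354 for X ∈ (0,1): X = 0.335.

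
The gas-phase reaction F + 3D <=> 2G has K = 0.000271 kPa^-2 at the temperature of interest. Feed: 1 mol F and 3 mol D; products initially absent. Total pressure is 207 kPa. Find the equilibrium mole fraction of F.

Basis: 1 mol F initially; let X = conversion of F. Extent ξ = X.
Moles: n_F = 1 − X; n_D = 3 − 3X; n_G = 2X.
Total moles n_T = 4 − 2X.
y_i = n_i/n_T, p_i = y_i·P. K = p_G^2 / (p_F p_D^3).
Equating to 0.000271 kPa^-2 and solving on 0 < X < 1: X = 0.571.
Then n_F = 0.429, n_T = 2.86, so y_F = 0.150.

y_F = 0.150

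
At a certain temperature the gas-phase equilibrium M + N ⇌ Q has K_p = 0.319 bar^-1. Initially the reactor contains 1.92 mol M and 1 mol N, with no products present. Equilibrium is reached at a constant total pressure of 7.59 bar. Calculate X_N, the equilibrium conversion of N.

X = 0.581

Take 1 mol N as basis and let X be its fractional conversion, so ξ = X.
At extent ξ: n_M = 1.92 − X; n_N = 1 − X; n_Q = X.
Summing: n_T = 2.92 − X.
Mole fractions y_i = n_i/n_T; K_p = p_Q / (p_M p_N) with p_i = y_i·P.
This yields a degree-2 equation in X; solving on (0,1), X = 0.581.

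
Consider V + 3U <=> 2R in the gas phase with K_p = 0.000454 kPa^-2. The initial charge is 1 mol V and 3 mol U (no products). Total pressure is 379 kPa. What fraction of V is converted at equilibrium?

Take 1 mol V as basis and let X be its fractional conversion, so ξ = X.
Moles: n_V = 1 − X; n_U = 3 − 3X; n_R = 2X.
Total moles n_T = 4 − 2X.
Mole fractions y_i = n_i/n_T; K_p = p_R^2 / (p_V p_U^3) with p_i = y_i·P.
Setting this equal to 0.000454 kPa^-2 and taking the physical root (0 < X < 1) gives X = 0.705.

X = 0.705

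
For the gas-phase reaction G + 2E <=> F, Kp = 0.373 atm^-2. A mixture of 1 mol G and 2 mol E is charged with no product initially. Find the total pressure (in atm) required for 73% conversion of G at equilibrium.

P = 7.68 atm

Let X = conversion of G (basis 1 mol G); extent of reaction ξ = X.
Species balance: n_G = 1 − X; n_E = 2 − 2X; n_F = X.
n_T = Σnᵢ = 3 − 2X.
Kp = p_F / (p_G p_E^2) with p_i = (n_i/n_T)·P.
At X = 0.73: the mole-fraction product g(X) = Π y_i^ν_i = 21.99. Since Kp = g(X)·P^{-2}, P = (g/Kp)^(1/2) = (21.99/0.373)^(1/2) = 7.68 atm.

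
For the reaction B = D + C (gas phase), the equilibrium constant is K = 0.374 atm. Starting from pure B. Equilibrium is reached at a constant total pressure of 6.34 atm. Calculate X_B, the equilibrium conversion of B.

Let X = conversion of B (basis 1 mol B); extent of reaction ξ = X.
At extent ξ: n_B = 1 − X; n_D = X; n_C = X.
n_T = Σnᵢ = 1 + X.
Mole fractions y_i = n_i/n_T; K = p_D p_C / (p_B) with p_i = y_i·P.
Substituting and setting equal to 0.374 atm gives a polynomial in X; the root in (0,1) is X = 0.236.

X = 0.236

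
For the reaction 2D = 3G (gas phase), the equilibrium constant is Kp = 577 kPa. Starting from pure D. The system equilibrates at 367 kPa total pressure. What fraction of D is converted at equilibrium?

X = 0.516

Take 1 mol D as basis and let X be its fractional conversion, so ξ = 0.5X.
Moles: n_D = 1 − X; n_G = 1.5X.
n_T = Σnᵢ = 1 + 0.5X.
Mole fractions y_i = n_i/n_T; Kp = p_G^3 / (p_D^2) with p_i = y_i·P.
Equating to 577 kPa and solving on 0 < X < 1: X = 0.516.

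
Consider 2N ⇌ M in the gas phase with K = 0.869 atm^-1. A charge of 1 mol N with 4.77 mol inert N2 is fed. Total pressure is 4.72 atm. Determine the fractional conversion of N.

Take 1 mol N as basis and let X be its fractional conversion, so ξ = 0.5X.
Species balance: n_N = 1 − X; n_M = 0.5X; n_I = 4.77 (inert).
Total moles n_T = 5.77 − 0.5X.
y_i = n_i/n_T, p_i = y_i·P. K = p_M / (p_N^2).
This yields a degree-2 equation in X; solving on (0,1), X = 0.449.

X = 0.449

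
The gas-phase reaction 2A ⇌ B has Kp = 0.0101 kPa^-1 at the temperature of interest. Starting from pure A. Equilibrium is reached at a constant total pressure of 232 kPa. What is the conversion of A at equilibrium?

Basis: 1 mol A initially; let X = conversion of A. Extent ξ = 0.5X.
Mole table: n_A = 1 − X; n_B = 0.5X.
Total moles n_T = 1 − 0.5X.
With p_i = (n_i/n_T)P, Kp = p_B / (p_A^2).
Setting this equal to 0.0101 kPa^-1 and taking the physical root (0 < X < 1) gives X = 0.690.

X = 0.690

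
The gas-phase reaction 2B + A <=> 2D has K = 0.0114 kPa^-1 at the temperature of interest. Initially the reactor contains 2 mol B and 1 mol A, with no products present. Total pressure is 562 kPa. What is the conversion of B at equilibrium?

X = 0.526

Take 2 mol B as basis and let X be its fractional conversion, so ξ = X.
Species balance: n_B = 2 − 2X; n_A = 1 − X; n_D = 2X.
Summing: n_T = 3 − X.
With p_i = (n_i/n_T)P, K = p_D^2 / (p_B^2 p_A).
Substituting and setting equal to 0.0114 kPa^-1 gives a polynomial in X; the root in (0,1) is X = 0.526.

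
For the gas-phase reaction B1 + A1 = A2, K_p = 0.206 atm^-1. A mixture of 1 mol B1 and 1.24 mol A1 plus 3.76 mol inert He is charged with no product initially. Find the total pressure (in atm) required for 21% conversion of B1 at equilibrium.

Basis: 1 mol B1 initially; let X = conversion of B1. Extent ξ = X.
Species balance: n_B1 = 1 − X; n_A1 = 1.24 − X; n_A2 = X; n_I = 3.76 (inert).
n_T = Σnᵢ = 6 − X.
K_p = p_A2 / (p_B1 p_A1) with p_i = (n_i/n_T)·P.
At X = 0.21: the mole-fraction product g(X) = Π y_i^ν_i = 1.494. Since K_p = g(X)·P^{-1}, P = (g/K_p)^(1/1) = (1.494/0.206)^(1/1) = 7.25 atm.

P = 7.25 atm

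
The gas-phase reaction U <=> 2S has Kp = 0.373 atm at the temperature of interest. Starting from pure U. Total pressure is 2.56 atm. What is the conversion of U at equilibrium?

Let X = conversion of U (basis 1 mol U); extent of reaction ξ = X.
Mole table: n_U = 1 − X; n_S = 2X.
Summing: n_T = 1 + X.
Mole fractions y_i = n_i/n_T; Kp = p_S^2 / (p_U) with p_i = y_i·P.
Setting this equal to 0.373 atm and taking the physical root (0 < X < 1) gives X = 0.187.

X = 0.187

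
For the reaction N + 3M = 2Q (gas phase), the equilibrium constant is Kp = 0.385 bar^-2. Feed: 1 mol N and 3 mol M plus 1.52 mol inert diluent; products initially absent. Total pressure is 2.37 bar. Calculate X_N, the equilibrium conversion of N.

X = 0.342

Let X = conversion of N (basis 1 mol N); extent of reaction ξ = X.
Moles: n_N = 1 − X; n_M = 3 − 3X; n_Q = 2X; n_I = 1.52 (inert).
Total moles n_T = 5.52 − 2X.
With p_i = (n_i/n_T)P, Kp = p_Q^2 / (p_N p_M^3).
Substituting and setting equal to 0.385 bar^-2 gives a polynomial in X; the root in (0,1) is X = 0.342.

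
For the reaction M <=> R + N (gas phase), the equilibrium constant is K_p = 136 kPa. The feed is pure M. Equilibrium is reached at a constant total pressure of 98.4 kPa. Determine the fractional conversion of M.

Basis: 1 mol M initially; let X = conversion of M. Extent ξ = X.
Species balance: n_M = 1 − X; n_R = X; n_N = X.
Total moles n_T = 1 + X.
With p_i = (n_i/n_T)P, K_p = p_R p_N / (p_M).
Substituting and setting equal to 136 kPa gives a polynomial in X; the root in (0,1) is X = 0.762.

X = 0.762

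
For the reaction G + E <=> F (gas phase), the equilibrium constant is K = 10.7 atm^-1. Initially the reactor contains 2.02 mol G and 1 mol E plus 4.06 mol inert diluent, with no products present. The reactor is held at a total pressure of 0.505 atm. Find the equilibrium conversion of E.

Basis: 1 mol E initially; let X = conversion of E. Extent ξ = X.
Moles: n_G = 2.02 − X; n_E = 1 − X; n_F = X; n_I = 4.06 (inert).
Total moles n_T = 7.08 − X.
Mole fractions y_i = n_i/n_T; K = p_F / (p_G p_E) with p_i = y_i·P.
Equating to 10.7 atm^-1 and solving on 0 < X < 1: X = 0.549.

X = 0.549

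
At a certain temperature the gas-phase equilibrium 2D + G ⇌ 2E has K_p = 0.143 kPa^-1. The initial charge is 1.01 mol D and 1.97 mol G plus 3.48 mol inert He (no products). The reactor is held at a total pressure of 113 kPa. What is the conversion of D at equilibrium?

Let X = conversion of D (basis 1.01 mol D); extent of reaction ξ = 0.505X.
Mole table: n_D = 1.01 − 1.01X; n_G = 1.97 − 0.505X; n_E = 1.01X; n_I = 3.48 (inert).
n_T = Σnᵢ = 6.46 − 0.505X.
With p_i = (n_i/n_T)P, K_p = p_E^2 / (p_D^2 p_G).
Setting this equal to 0.143 kPa^-1 and taking the physical root (0 < X < 1) gives X = 0.675.

X = 0.675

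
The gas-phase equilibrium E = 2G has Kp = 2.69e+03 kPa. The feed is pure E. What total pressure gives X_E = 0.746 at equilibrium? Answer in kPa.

P = 536 kPa

Basis: 1 mol E initially; let X = conversion of E. Extent ξ = X.
Moles: n_E = 1 − X; n_G = 2X.
Summing: n_T = 1 + X.
Kp = p_G^2 / (p_E) with p_i = (n_i/n_T)·P.
At X = 0.746: the mole-fraction product g(X) = Π y_i^ν_i = 5.019. Since Kp = g(X)·P^{1}, P = (Kp/g)^(1/1) = (2.69e+03/5.019)^(1/1) = 536 kPa.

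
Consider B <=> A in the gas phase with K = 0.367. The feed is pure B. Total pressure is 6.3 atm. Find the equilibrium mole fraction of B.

Basis: 1 mol B initially; let X = conversion of B. Extent ξ = X.
Moles: n_B = 1 − X; n_A = X.
Since Δν = 0, n_T = 1 throughout.
Mole fractions y_i = n_i/n_T; K = p_A / (p_B) with p_i = y_i·P.
Substituting and setting equal to 0.367 gives a polynomial in X; the root in (0,1) is X = 0.268.
Then n_B = 0.732, n_T = 1, so y_B = 0.732.

y_B = 0.732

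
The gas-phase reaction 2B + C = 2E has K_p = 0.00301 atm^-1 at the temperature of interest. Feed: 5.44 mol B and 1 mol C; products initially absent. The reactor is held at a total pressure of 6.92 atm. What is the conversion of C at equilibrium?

Basis: 1 mol C initially; let X = conversion of C. Extent ξ = X.
Mole table: n_B = 5.44 − 2X; n_C = 1 − X; n_E = 2X.
Total moles n_T = 6.44 − X.
With p_i = (n_i/n_T)P, K_p = p_E^2 / (p_B^2 p_C).
Equating to 0.00301 atm^-1 and solving on 0 < X < 1: X = 0.138.

X = 0.138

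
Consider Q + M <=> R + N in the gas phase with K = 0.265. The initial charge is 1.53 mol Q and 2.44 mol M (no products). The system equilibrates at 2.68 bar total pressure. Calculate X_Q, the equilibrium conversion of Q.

X = 0.423

Take 1.53 mol Q as basis and let X be its fractional conversion, so ξ = 1.53X.
At extent ξ: n_Q = 1.53 − 1.53X; n_M = 2.44 − 1.53X; n_R = 1.53X; n_N = 1.53X.
Since Δν = 0, n_T = 3.97 throughout.
y_i = n_i/n_T, p_i = y_i·P. K = p_R p_N / (p_Q p_M).
Equating to 0.265 and solving on 0 < X < 1: X = 0.423.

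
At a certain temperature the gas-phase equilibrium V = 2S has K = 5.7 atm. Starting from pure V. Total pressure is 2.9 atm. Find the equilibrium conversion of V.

X = 0.574

Basis: 1 mol V initially; let X = conversion of V. Extent ξ = X.
At extent ξ: n_V = 1 − X; n_S = 2X.
n_T = Σnᵢ = 1 + X.
With p_i = (n_i/n_T)P, K = p_S^2 / (p_V).
Setting this equal to 5.7 atm and taking the physical root (0 < X < 1) gives X = 0.574.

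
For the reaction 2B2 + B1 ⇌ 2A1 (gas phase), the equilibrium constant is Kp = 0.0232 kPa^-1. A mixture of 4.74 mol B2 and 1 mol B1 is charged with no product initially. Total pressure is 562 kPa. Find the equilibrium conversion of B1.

Basis: 1 mol B1 initially; let X = conversion of B1. Extent ξ = X.
Mole table: n_B2 = 4.74 − 2X; n_B1 = 1 − X; n_A1 = 2X.
Summing: n_T = 5.74 − X.
Mole fractions y_i = n_i/n_T; Kp = p_A1^2 / (p_B2^2 p_B1) with p_i = y_i·P.
Substituting and setting equal to 0.0232 kPa^-1 gives a polynomial in X; the root in (0,1) is X = 0.873.

X = 0.873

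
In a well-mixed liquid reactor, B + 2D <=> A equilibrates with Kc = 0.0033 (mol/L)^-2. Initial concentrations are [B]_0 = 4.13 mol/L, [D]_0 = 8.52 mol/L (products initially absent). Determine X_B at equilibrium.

Let X = conversion of B; extent ξ = 4.13·X mol/L.
Concentrations: [B] = 4.13 − 4.13X; [D] = 8.52 − 8.26X; [A] = 4.13X.
Kc = [A] / ([B] [D]^2).
This equals 0.0033 at X = 0.149 (the root in 0 < X < 1).

X = 0.149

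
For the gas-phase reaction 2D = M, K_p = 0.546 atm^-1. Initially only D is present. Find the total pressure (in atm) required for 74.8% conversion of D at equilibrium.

P = 6.75 atm

Take 1 mol D as basis and let X be its fractional conversion, so ξ = 0.5X.
Species balance: n_D = 1 − X; n_M = 0.5X.
Total moles n_T = 1 − 0.5X.
K_p = p_M / (p_D^2) with p_i = (n_i/n_T)·P.
At X = 0.748: the mole-fraction product g(X) = Π y_i^ν_i = 3.687. Since K_p = g(X)·P^{-1}, P = (g/K_p)^(1/1) = (3.687/0.546)^(1/1) = 6.75 atm.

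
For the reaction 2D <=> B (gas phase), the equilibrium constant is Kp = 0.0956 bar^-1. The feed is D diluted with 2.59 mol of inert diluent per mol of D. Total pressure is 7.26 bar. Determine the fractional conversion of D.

X = 0.234

Let X = conversion of D (basis 1 mol D); extent of reaction ξ = 0.5X.
At extent ξ: n_D = 1 − X; n_B = 0.5X; n_I = 2.59 (inert).
n_T = Σnᵢ = 3.59 − 0.5X.
Mole fractions y_i = n_i/n_T; Kp = p_B / (p_D^2) with p_i = y_i·P.
Substituting and setting equal to 0.0956 bar^-1 gives a polynomial in X; the root in (0,1) is X = 0.234.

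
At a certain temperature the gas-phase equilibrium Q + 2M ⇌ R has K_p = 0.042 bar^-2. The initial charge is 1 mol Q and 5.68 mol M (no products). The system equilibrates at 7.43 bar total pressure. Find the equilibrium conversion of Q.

Take 1 mol Q as basis and let X be its fractional conversion, so ξ = X.
Mole table: n_Q = 1 − X; n_M = 5.68 − 2X; n_R = X.
Total moles n_T = 6.68 − 2X.
With p_i = (n_i/n_T)P, K_p = p_R / (p_Q p_M^2).
Substituting and setting equal to 0.042 bar^-2 gives a polynomial in X; the root in (0,1) is X = 0.607.

X = 0.607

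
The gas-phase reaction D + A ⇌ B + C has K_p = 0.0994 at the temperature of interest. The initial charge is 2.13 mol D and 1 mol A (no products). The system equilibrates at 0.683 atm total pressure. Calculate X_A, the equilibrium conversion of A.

X = 0.342

Take 1 mol A as basis and let X be its fractional conversion, so ξ = X.
Moles: n_D = 2.13 − X; n_A = 1 − X; n_B = X; n_C = X.
Total moles n_T = 3.13 (Δν = 0, constant).
With p_i = (n_i/n_T)P, K_p = p_B p_C / (p_D p_A).
Setting this equal to 0.0994 and taking the physical root (0 < X < 1) gives X = 0.342.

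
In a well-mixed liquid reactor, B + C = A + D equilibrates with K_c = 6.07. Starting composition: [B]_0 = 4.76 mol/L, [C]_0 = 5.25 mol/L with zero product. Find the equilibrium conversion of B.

Let X = conversion of B; extent ξ = 4.76·X mol/L.
Concentrations: [B] = 4.76 − 4.76X; [C] = 5.25 − 4.76X; [A] = 4.76X; [D] = 4.76X.
K_c = [A] [D] / ([B] [C]).
Solving K_c = 6.07 for X ∈ (0,1): X = 0.745.

X = 0.745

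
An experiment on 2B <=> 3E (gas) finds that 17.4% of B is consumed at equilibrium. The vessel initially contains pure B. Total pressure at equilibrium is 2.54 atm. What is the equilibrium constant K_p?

Take 1 mol B as basis and let X be its fractional conversion, so ξ = 0.5X.
Moles: n_B = 1 − X; n_E = 1.5X.
Summing: n_T = 1 + 0.5X.
At X = 0.174: n_B = 0.826, n_E = 0.261, n_T = 1.09.
p_i = (n_i/n_T)·P. K_p = p_E^3 / (p_B^2) = 0.0609 atm.

K_p = 0.0609 atm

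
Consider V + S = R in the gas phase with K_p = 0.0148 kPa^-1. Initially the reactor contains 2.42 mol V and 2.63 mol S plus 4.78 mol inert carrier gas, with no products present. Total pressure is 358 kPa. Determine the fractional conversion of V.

Let X = conversion of V (basis 2.42 mol V); extent of reaction ξ = 2.42X.
At extent ξ: n_V = 2.42 − 2.42X; n_S = 2.63 − 2.42X; n_R = 2.42X; n_I = 4.78 (inert).
n_T = Σnᵢ = 9.83 − 2.42X.
y_i = n_i/n_T, p_i = y_i·P. K_p = p_R / (p_V p_S).
Equating to 0.0148 kPa^-1 and solving on 0 < X < 1: X = 0.475.

X = 0.475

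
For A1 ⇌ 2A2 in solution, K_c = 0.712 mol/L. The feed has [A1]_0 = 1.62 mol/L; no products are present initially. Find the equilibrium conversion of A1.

Let X = conversion of A1; extent ξ = 1.62·X mol/L.
Concentrations: [A1] = 1.62 − 1.62X; [A2] = 3.24X.
K_c = [A2]^2 / ([A1]).
This equals 0.712 at X = 0.281 (the root in 0 < X < 1).

X = 0.281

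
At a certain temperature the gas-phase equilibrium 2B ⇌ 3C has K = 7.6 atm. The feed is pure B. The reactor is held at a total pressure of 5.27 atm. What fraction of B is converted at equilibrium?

X = 0.507

Let X = conversion of B (basis 1 mol B); extent of reaction ξ = 0.5X.
Mole table: n_B = 1 − X; n_C = 1.5X.
Summing: n_T = 1 + 0.5X.
y_i = n_i/n_T, p_i = y_i·P. K = p_C^3 / (p_B^2).
Substituting and setting equal to 7.6 atm gives a polynomial in X; the root in (0,1) is X = 0.507.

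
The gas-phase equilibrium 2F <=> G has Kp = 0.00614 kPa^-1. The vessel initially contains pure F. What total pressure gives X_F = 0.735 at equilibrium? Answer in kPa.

P = 539 kPa

Take 1 mol F as basis and let X be its fractional conversion, so ξ = 0.5X.
At extent ξ: n_F = 1 − X; n_G = 0.5X.
n_T = Σnᵢ = 1 − 0.5X.
Kp = p_G / (p_F^2) with p_i = (n_i/n_T)·P.
At X = 0.735: the mole-fraction product g(X) = Π y_i^ν_i = 3.31. Since Kp = g(X)·P^{-1}, P = (g/Kp)^(1/1) = (3.31/0.00614)^(1/1) = 539 kPa.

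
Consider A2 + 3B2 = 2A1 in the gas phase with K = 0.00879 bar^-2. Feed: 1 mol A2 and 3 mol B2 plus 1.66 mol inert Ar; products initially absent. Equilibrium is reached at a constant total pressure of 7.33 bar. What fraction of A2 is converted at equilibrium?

Let X = conversion of A2 (basis 1 mol A2); extent of reaction ξ = X.
Mole table: n_A2 = 1 − X; n_B2 = 3 − 3X; n_A1 = 2X; n_I = 1.66 (inert).
Total moles n_T = 5.66 − 2X.
Mole fractions y_i = n_i/n_T; K = p_A1^2 / (p_A2 p_B2^3) with p_i = y_i·P.
This yields a degree-4 equation in X; solving on (0,1), X = 0.212.

X = 0.212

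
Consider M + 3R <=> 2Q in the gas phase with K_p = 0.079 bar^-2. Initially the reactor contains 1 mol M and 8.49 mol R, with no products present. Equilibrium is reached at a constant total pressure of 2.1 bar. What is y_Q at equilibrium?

y_Q = 0.110

Let X = conversion of M (basis 1 mol M); extent of reaction ξ = X.
Species balance: n_M = 1 − X; n_R = 8.49 − 3X; n_Q = 2X.
Summing: n_T = 9.49 − 2X.
y_i = n_i/n_T, p_i = y_i·P. K_p = p_Q^2 / (p_M p_R^3).
Substituting and setting equal to 0.079 bar^-2 gives a polynomial in X; the root in (0,1) is X = 0.472.
Then n_Q = 0.944, n_T = 8.55, so y_Q = 0.110.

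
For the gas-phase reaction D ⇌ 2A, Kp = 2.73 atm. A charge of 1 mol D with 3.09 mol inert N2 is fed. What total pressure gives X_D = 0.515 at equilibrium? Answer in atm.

Basis: 1 mol D initially; let X = conversion of D. Extent ξ = X.
Species balance: n_D = 1 − X; n_A = 2X; n_I = 3.09 (inert).
n_T = Σnᵢ = 4.09 + X.
Kp = p_A^2 / (p_D) with p_i = (n_i/n_T)·P.
At X = 0.515: the mole-fraction product g(X) = Π y_i^ν_i = 0.475. Since Kp = g(X)·P^{1}, P = (Kp/g)^(1/1) = (2.73/0.475)^(1/1) = 5.75 atm.

P = 5.75 atm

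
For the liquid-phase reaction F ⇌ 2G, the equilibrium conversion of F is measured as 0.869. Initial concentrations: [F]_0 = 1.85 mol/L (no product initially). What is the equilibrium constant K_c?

Let X = conversion of F.
Concentrations: [F] = 1.85 − 1.85X; [G] = 3.7X.
At X = 0.869: [F] = 0.242, [G] = 3.22.
K_c = [G]^2 / ([F]) = 42.7 mol/L.

K_c = 42.7 mol/L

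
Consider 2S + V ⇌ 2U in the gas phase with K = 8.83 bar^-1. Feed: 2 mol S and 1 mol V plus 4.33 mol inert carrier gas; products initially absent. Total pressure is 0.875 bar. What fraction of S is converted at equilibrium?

X = 0.442

Let X = conversion of S (basis 2 mol S); extent of reaction ξ = X.
At extent ξ: n_S = 2 − 2X; n_V = 1 − X; n_U = 2X; n_I = 4.33 (inert).
Total moles n_T = 7.33 − X.
Mole fractions y_i = n_i/n_T; K = p_U^2 / (p_S^2 p_V) with p_i = y_i·P.
Setting this equal to 8.83 bar^-1 and taking the physical root (0 < X < 1) gives X = 0.442.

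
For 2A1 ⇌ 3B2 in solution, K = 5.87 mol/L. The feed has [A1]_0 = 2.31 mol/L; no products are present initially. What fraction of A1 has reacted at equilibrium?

Let X = conversion of A1; extent ξ = 2.31X/2 mol/L.
Concentrations: [A1] = 2.31 − 2.31X; [B2] = 3.46X.
K = [B2]^3 / ([A1]^2).
Equating to 5.87 mol/L: the physical root is X = 0.541.

X = 0.541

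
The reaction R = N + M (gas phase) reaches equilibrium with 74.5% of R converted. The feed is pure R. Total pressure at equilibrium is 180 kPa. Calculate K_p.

Take 1 mol R as basis and let X be its fractional conversion, so ξ = X.
Mole table: n_R = 1 − X; n_N = X; n_M = X.
Total moles n_T = 1 + X.
At X = 0.745: n_R = 0.255, n_N = 0.745, n_M = 0.745, n_T = 1.75.
p_i = (n_i/n_T)·P. K_p = p_N p_M / (p_R) = 225 kPa.

K_p = 225 kPa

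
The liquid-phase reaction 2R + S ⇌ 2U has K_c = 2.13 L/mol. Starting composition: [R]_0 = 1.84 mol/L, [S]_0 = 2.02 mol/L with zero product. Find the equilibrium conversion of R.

Let X = conversion of R; extent ξ = 1.84X/2 mol/L.
Concentrations: [R] = 1.84 − 1.84X; [S] = 2.02 − 0.92X; [U] = 1.84X.
K_c = [U]^2 / ([R]^2 [S]).
Equating to 2.13 L/mol: the physical root is X = 0.636.

X = 0.636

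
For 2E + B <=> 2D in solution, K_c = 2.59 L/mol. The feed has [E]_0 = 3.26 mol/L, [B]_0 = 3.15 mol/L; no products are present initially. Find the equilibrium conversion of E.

X = 0.696

Let X = conversion of E; extent ξ = 3.26X/2 mol/L.
Concentrations: [E] = 3.26 − 3.26X; [B] = 3.15 − 1.63X; [D] = 3.26X.
K_c = [D]^2 / ([E]^2 [B]).
Setting equal to 2.59 and solving for X on (0,1) gives X = 0.696.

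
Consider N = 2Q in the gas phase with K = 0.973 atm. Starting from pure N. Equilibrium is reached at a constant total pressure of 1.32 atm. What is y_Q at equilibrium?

y_Q = 0.566

Take 1 mol N as basis and let X be its fractional conversion, so ξ = X.
Moles: n_N = 1 − X; n_Q = 2X.
Total moles n_T = 1 + X.
y_i = n_i/n_T, p_i = y_i·P. K = p_Q^2 / (p_N).
Substituting and setting equal to 0.973 atm gives a polynomial in X; the root in (0,1) is X = 0.394.
Then n_Q = 0.789, n_T = 1.39, so y_Q = 0.566.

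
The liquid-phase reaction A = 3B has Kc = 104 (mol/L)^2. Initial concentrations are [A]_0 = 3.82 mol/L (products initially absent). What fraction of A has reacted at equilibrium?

X = 0.507

Let X = conversion of A; extent ξ = 3.82·X mol/L.
Concentrations: [A] = 3.82 − 3.82X; [B] = 11.5X.
Kc = [B]^3 / ([A]).
This equals 104 at X = 0.507 (the root in 0 < X < 1).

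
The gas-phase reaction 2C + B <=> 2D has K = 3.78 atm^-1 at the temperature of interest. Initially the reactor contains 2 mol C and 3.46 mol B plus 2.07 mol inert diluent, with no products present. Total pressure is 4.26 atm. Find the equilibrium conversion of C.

Let X = conversion of C (basis 2 mol C); extent of reaction ξ = X.
Moles: n_C = 2 − 2X; n_B = 3.46 − X; n_D = 2X; n_I = 2.07 (inert).
n_T = Σnᵢ = 7.53 − X.
With p_i = (n_i/n_T)P, K = p_D^2 / (p_C^2 p_B).
Substituting and setting equal to 3.78 atm^-1 gives a polynomial in X; the root in (0,1) is X = 0.718.

X = 0.718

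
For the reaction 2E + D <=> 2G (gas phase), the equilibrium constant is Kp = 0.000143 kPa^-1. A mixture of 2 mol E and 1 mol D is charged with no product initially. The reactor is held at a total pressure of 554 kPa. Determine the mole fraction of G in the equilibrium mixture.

Take 2 mol E as basis and let X be its fractional conversion, so ξ = X.
Moles: n_E = 2 − 2X; n_D = 1 − X; n_G = 2X.
n_T = Σnᵢ = 3 − X.
Mole fractions y_i = n_i/n_T; Kp = p_G^2 / (p_E^2 p_D) with p_i = y_i·P.
Substituting and setting equal to 0.000143 kPa^-1 gives a polynomial in X; the root in (0,1) is X = 0.134.
Then n_G = 0.268, n_T = 2.87, so y_G = 0.094.

y_G = 0.094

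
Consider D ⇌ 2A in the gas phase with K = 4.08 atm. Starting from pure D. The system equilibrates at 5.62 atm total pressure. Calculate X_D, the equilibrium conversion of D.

X = 0.392

Basis: 1 mol D initially; let X = conversion of D. Extent ξ = X.
Species balance: n_D = 1 − X; n_A = 2X.
Summing: n_T = 1 + X.
With p_i = (n_i/n_T)P, K = p_A^2 / (p_D).
Substituting and setting equal to 4.08 atm gives a polynomial in X; the root in (0,1) is X = 0.392.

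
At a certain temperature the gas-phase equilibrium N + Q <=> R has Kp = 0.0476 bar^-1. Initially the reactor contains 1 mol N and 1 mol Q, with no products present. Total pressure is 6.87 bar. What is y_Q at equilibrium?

y_Q = 0.465

Basis: 1 mol N initially; let X = conversion of N. Extent ξ = X.
Moles: n_N = 1 − X; n_Q = 1 − X; n_R = X.
n_T = Σnᵢ = 2 − X.
With p_i = (n_i/n_T)P, Kp = p_R / (p_N p_Q).
Setting this equal to 0.0476 bar^-1 and taking the physical root (0 < X < 1) gives X = 0.132.
Then n_Q = 0.868, n_T = 1.87, so y_Q = 0.465.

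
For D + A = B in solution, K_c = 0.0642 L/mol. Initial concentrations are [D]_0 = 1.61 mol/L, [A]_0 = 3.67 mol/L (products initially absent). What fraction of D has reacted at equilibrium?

Let X = conversion of D; extent ξ = 1.61·X mol/L.
Concentrations: [D] = 1.61 − 1.61X; [A] = 3.67 − 1.61X; [B] = 1.61X.
K_c = [B] / ([D] [A]).
Solving K_c = 0.0642 for X ∈ (0,1): X = 0.178.

X = 0.178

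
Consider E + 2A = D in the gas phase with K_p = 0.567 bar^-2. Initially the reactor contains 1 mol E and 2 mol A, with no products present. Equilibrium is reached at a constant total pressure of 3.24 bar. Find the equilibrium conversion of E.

Take 1 mol E as basis and let X be its fractional conversion, so ξ = X.
Species balance: n_E = 1 − X; n_A = 2 − 2X; n_D = X.
Total moles n_T = 3 − 2X.
With p_i = (n_i/n_T)P, K_p = p_D / (p_E p_A^2).
Setting this equal to 0.567 bar^-2 and taking the physical root (0 < X < 1) gives X = 0.564.

X = 0.564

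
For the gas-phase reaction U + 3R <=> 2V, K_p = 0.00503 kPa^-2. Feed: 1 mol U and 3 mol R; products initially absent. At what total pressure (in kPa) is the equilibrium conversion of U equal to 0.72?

P = 128 kPa

Take 1 mol U as basis and let X be its fractional conversion, so ξ = X.
Moles: n_U = 1 − X; n_R = 3 − 3X; n_V = 2X.
n_T = Σnᵢ = 4 − 2X.
K_p = p_V^2 / (p_U p_R^3) with p_i = (n_i/n_T)·P.
At X = 0.72: the mole-fraction product g(X) = Π y_i^ν_i = 81.89. Since K_p = g(X)·P^{-2}, P = (g/K_p)^(1/2) = (81.89/0.00503)^(1/2) = 128 kPa.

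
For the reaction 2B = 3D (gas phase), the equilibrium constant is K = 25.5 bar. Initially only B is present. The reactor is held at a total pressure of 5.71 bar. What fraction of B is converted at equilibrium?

Basis: 1 mol B initially; let X = conversion of B. Extent ξ = 0.5X.
Moles: n_B = 1 − X; n_D = 1.5X.
n_T = Σnᵢ = 1 + 0.5X.
y_i = n_i/n_T, p_i = y_i·P. K = p_D^3 / (p_B^2).
Equating to 25.5 bar and solving on 0 < X < 1: X = 0.625.

X = 0.625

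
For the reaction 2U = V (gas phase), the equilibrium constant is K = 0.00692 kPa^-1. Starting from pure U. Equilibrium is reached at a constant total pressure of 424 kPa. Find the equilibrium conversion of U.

X = 0.720

Take 1 mol U as basis and let X be its fractional conversion, so ξ = 0.5X.
Moles: n_U = 1 − X; n_V = 0.5X.
n_T = Σnᵢ = 1 − 0.5X.
y_i = n_i/n_T, p_i = y_i·P. K = p_V / (p_U^2).
Substituting and setting equal to 0.00692 kPa^-1 gives a polynomial in X; the root in (0,1) is X = 0.720.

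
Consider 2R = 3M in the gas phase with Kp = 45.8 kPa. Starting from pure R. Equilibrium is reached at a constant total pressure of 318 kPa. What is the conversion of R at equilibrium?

Basis: 1 mol R initially; let X = conversion of R. Extent ξ = 0.5X.
At extent ξ: n_R = 1 − X; n_M = 1.5X.
n_T = Σnᵢ = 1 + 0.5X.
Mole fractions y_i = n_i/n_T; Kp = p_M^3 / (p_R^2) with p_i = y_i·P.
This yields a degree-3 equation in X; solving on (0,1), X = 0.291.

X = 0.291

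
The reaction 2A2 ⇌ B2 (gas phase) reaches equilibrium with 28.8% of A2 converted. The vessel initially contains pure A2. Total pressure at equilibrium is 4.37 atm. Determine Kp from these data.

Take 1 mol A2 as basis and let X be its fractional conversion, so ξ = 0.5X.
At extent ξ: n_A2 = 1 − X; n_B2 = 0.5X.
n_T = Σnᵢ = 1 − 0.5X.
At X = 0.288: n_A2 = 0.712, n_B2 = 0.144, n_T = 0.856.
p_i = (n_i/n_T)·P. Kp = p_B2 / (p_A2^2) = 0.0556 atm^-1.

Kp = 0.0556 atm^-1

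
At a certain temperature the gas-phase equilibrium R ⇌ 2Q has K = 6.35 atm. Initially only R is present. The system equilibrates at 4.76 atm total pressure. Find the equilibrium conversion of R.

Let X = conversion of R (basis 1 mol R); extent of reaction ξ = X.
Moles: n_R = 1 − X; n_Q = 2X.
Summing: n_T = 1 + X.
Mole fractions y_i = n_i/n_T; K = p_Q^2 / (p_R) with p_i = y_i·P.
Substituting and setting equal to 6.35 atm gives a polynomial in X; the root in (0,1) is X = 0.500.

X = 0.500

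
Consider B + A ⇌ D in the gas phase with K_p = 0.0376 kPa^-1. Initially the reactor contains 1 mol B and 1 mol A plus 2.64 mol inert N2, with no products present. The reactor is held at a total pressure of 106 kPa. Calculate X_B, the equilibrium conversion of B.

Take 1 mol B as basis and let X be its fractional conversion, so ξ = X.
Moles: n_B = 1 − X; n_A = 1 − X; n_D = X; n_I = 2.64 (inert).
Total moles n_T = 4.64 − X.
y_i = n_i/n_T, p_i = y_i·P. K_p = p_D / (p_B p_A).
Substituting and setting equal to 0.0376 kPa^-1 gives a polynomial in X; the root in (0,1) is X = 0.370.

X = 0.370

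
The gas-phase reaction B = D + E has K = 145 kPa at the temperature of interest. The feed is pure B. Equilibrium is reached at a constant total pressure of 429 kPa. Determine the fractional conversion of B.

X = 0.503

Let X = conversion of B (basis 1 mol B); extent of reaction ξ = X.
Mole table: n_B = 1 − X; n_D = X; n_E = X.
Summing: n_T = 1 + X.
y_i = n_i/n_T, p_i = y_i·P. K = p_D p_E / (p_B).
Equating to 145 kPa and solving on 0 < X < 1: X = 0.503.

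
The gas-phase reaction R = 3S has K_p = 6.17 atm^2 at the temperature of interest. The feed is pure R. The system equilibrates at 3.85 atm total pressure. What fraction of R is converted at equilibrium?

X = 0.303

Take 1 mol R as basis and let X be its fractional conversion, so ξ = X.
Mole table: n_R = 1 − X; n_S = 3X.
Summing: n_T = 1 + 2X.
y_i = n_i/n_T, p_i = y_i·P. K_p = p_S^3 / (p_R).
Substituting and setting equal to 6.17 atm^2 gives a polynomial in X; the root in (0,1) is X = 0.303.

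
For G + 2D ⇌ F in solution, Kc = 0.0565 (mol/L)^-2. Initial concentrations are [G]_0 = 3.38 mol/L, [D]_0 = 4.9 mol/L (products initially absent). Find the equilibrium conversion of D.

Let X = conversion of D; extent ξ = 4.9X/2 mol/L.
Concentrations: [G] = 3.38 − 2.45X; [D] = 4.9 − 4.9X; [F] = 2.45X.
Kc = [F] / ([G] [D]^2).
Solving Kc = 0.0565 for X ∈ (0,1): X = 0.426.

X = 0.426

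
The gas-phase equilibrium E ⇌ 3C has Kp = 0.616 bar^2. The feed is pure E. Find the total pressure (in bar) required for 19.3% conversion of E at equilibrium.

P = 2.22 bar

Basis: 1 mol E initially; let X = conversion of E. Extent ξ = X.
Mole table: n_E = 1 − X; n_C = 3X.
n_T = Σnᵢ = 1 + 2X.
Kp = p_C^3 / (p_E) with p_i = (n_i/n_T)·P.
At X = 0.193: the mole-fraction product g(X) = Π y_i^ν_i = 0.1252. Since Kp = g(X)·P^{2}, P = (Kp/g)^(1/2) = (0.616/0.1252)^(1/2) = 2.22 bar.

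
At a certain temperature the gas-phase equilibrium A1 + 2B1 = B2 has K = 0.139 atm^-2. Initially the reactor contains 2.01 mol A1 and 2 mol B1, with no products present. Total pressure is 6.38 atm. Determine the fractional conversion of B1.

X = 0.612

Basis: 2 mol B1 initially; let X = conversion of B1. Extent ξ = X.
At extent ξ: n_A1 = 2.01 − X; n_B1 = 2 − 2X; n_B2 = X.
Total moles n_T = 4.01 − 2X.
y_i = n_i/n_T, p_i = y_i·P. K = p_B2 / (p_A1 p_B1^2).
Setting this equal to 0.139 atm^-2 and taking the physical root (0 < X < 1) gives X = 0.612.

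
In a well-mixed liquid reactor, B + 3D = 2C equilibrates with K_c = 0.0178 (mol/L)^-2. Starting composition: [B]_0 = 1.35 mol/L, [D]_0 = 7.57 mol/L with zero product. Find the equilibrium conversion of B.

Let X = conversion of B; extent ξ = 1.35·X mol/L.
Concentrations: [B] = 1.35 − 1.35X; [D] = 7.57 − 4.05X; [C] = 2.7X.
K_c = [C]^2 / ([B] [D]^3).
Equating to 0.0178 (mol/L)^-2: the physical root is X = 0.514.

X = 0.514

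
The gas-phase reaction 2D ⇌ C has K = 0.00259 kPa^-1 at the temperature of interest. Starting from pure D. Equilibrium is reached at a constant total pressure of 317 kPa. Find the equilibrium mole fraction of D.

y_D = 0.652

Let X = conversion of D (basis 1 mol D); extent of reaction ξ = 0.5X.
Moles: n_D = 1 − X; n_C = 0.5X.
n_T = Σnᵢ = 1 − 0.5X.
Mole fractions y_i = n_i/n_T; K = p_C / (p_D^2) with p_i = y_i·P.
Substituting and setting equal to 0.00259 kPa^-1 gives a polynomial in X; the root in (0,1) is X = 0.517.
Then n_D = 0.483, n_T = 0.742, so y_D = 0.652.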